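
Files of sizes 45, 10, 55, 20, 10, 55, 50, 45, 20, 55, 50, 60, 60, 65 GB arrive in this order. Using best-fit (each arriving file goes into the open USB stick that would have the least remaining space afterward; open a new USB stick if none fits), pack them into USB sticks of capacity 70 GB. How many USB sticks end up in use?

10

  45 → USB stick 1 (new)  [load 45/70]
  10 → USB stick 1  [load 55/70]
  55 → USB stick 2 (new)  [load 55/70]
  20 → USB stick 3 (new)  [load 20/70]
  10 → USB stick 1  [load 65/70]
  55 → USB stick 4 (new)  [load 55/70]
  50 → USB stick 3  [load 70/70]
  45 → USB stick 5 (new)  [load 45/70]
  20 → USB stick 5  [load 65/70]
  55 → USB stick 6 (new)  [load 55/70]
  50 → USB stick 7 (new)  [load 50/70]
  60 → USB stick 8 (new)  [load 60/70]
  60 → USB stick 9 (new)  [load 60/70]
  65 → USB stick 10 (new)  [load 65/70]
10 USB sticks opened.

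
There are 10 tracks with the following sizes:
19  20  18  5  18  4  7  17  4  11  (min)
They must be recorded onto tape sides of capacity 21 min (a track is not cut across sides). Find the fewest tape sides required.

7

Total = 20 + 19 + 18 + 18 + 17 + 11 + 7 + 5 + 4 + 4 = 123 min.
Lower bound: ⌈123/21⌉ = 6 tape sides.
A packing using 7 tape sides:
  side 1: 20 = 20
  side 2: 19 = 19
  side 3: 18 = 18
  side 4: 18 = 18
  side 5: 17 + 4 = 21
  side 6: 11 + 7 = 18
  side 7: 5 + 4 = 9
No arrangement into 6 tape sides stays within capacity, so 7 is optimal.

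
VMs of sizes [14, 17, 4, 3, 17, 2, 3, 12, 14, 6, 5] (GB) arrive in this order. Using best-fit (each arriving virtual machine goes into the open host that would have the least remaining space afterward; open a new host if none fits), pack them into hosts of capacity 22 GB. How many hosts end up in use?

5

  14 → host 1 (new)  [load 14/22]
  17 → host 2 (new)  [load 17/22]
  4 → host 2  [load 21/22]
  3 → host 1  [load 17/22]
  17 → host 3 (new)  [load 17/22]
  2 → host 1  [load 19/22]
  3 → host 1  [load 22/22]
  12 → host 4 (new)  [load 12/22]
  14 → host 5 (new)  [load 14/22]
  6 → host 5  [load 20/22]
  5 → host 3  [load 22/22]
5 hosts opened.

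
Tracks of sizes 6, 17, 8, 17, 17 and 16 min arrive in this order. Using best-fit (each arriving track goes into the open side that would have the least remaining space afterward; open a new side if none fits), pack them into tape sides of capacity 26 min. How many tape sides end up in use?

4

  6 → side 1 (new)  [load 6/26]
  17 → side 1  [load 23/26]
  8 → side 2 (new)  [load 8/26]
  17 → side 2  [load 25/26]
  17 → side 3 (new)  [load 17/26]
  16 → side 4 (new)  [load 16/26]
4 tape sides opened.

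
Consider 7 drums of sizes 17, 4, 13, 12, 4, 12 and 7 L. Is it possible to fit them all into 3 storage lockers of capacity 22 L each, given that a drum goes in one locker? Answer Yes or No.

No

Total = 69 L; ⌈69/22⌉ = 4.
At least 4 storage lockers are required, but only 3 are allowed.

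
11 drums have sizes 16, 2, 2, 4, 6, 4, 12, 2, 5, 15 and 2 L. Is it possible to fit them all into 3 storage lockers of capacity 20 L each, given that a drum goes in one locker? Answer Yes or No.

No

Total = 70 L; ⌈70/20⌉ = 4.
At least 4 storage lockers are required, but only 3 are allowed.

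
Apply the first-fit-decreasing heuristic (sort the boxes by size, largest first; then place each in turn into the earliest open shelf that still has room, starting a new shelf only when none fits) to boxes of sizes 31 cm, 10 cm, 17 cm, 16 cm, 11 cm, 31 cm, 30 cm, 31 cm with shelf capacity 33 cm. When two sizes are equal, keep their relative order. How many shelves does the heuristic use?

Sorted descending: 31, 31, 31, 30, 17, 16, 11, 10.
  31 → shelf 1 (new)  [load 31/33]
  31 → shelf 2 (new)  [load 31/33]
  31 → shelf 3 (new)  [load 31/33]
  30 → shelf 4 (new)  [load 30/33]
  17 → shelf 5 (new)  [load 17/33]
  16 → shelf 5  [load 33/33]
  11 → shelf 6 (new)  [load 11/33]
  10 → shelf 6  [load 21/33]
6 shelves opened.

6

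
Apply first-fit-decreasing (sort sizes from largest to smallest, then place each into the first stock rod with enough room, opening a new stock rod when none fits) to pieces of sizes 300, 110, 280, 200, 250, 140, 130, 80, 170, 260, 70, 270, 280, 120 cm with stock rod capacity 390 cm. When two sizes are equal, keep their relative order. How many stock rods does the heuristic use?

7

Sorted descending: 300, 280, 280, 270, 260, 250, 200, 170, 140, 130, 120, 110, 80, 70.
  300 → stock rod 1 (new)  [load 300/390]
  280 → stock rod 2 (new)  [load 280/390]
  280 → stock rod 3 (new)  [load 280/390]
  270 → stock rod 4 (new)  [load 270/390]
  260 → stock rod 5 (new)  [load 260/390]
  250 → stock rod 6 (new)  [load 250/390]
  200 → stock rod 7 (new)  [load 200/390]
  170 → stock rod 7  [load 370/390]
  140 → stock rod 6  [load 390/390]
  130 → stock rod 5  [load 390/390]
  120 → stock rod 4  [load 390/390]
  110 → stock rod 2  [load 390/390]
  80 → stock rod 1  [load 380/390]
  70 → stock rod 3  [load 350/390]
7 stock rods opened.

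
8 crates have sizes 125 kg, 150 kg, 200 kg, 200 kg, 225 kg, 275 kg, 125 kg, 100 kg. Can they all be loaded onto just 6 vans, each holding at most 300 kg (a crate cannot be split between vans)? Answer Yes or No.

A valid assignment using 6 vans:
  van 1: 275 = 275
  van 2: 225 = 225
  van 3: 200 + 100 = 300
  van 4: 200 = 200
  van 5: 150 + 125 = 275
  van 6: 125 = 125
Every load is within 300 kg, so 6 vans suffice.

Yes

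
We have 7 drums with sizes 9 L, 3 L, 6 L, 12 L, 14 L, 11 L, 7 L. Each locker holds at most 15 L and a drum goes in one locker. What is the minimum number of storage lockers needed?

5

Total = 14 + 12 + 11 + 9 + 7 + 6 + 3 = 62 L.
Lower bound: ⌈62/15⌉ = 5 storage lockers.
A packing using 5 storage lockers:
  locker 1: 14 = 14
  locker 2: 12 + 3 = 15
  locker 3: 11 = 11
  locker 4: 9 + 6 = 15
  locker 5: 7 = 7
This matches the lower bound, so 5 is optimal.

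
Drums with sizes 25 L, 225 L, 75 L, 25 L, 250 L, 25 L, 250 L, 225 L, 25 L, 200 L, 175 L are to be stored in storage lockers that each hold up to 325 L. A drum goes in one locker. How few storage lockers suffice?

6

Total = 250 + 250 + 225 + 225 + 200 + 175 + 75 + 25 + 25 + 25 + 25 = 1500 L.
Lower bound: ⌈1500/325⌉ = 5 storage lockers.
Also, 6 drums each exceed 325/2 L, and no two of those can share a locker, so at least 6 storage lockers are needed.
A packing using 6 storage lockers:
  locker 1: 250 + 75 = 325
  locker 2: 250 + 25 + 25 + 25 = 325
  locker 3: 225 + 25 = 250
  locker 4: 225 = 225
  locker 5: 200 = 200
  locker 6: 175 = 175
This matches the lower bound, so 6 is optimal.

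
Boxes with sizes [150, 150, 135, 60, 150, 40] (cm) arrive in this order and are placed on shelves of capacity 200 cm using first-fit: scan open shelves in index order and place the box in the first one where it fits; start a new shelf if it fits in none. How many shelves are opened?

4

  150 → shelf 1 (new)  [load 150/200]
  150 → shelf 2 (new)  [load 150/200]
  135 → shelf 3 (new)  [load 135/200]
  60 → shelf 3  [load 195/200]
  150 → shelf 4 (new)  [load 150/200]
  40 → shelf 1  [load 190/200]
4 shelves opened.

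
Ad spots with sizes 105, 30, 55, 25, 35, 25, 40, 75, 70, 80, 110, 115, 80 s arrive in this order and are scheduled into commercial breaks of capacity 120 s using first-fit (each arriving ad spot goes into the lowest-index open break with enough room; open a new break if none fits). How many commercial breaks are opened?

  105 → break 1 (new)  [load 105/120]
  30 → break 2 (new)  [load 30/120]
  55 → break 2  [load 85/120]
  25 → break 2  [load 110/120]
  35 → break 3 (new)  [load 35/120]
  25 → break 3  [load 60/120]
  40 → break 3  [load 100/120]
  75 → break 4 (new)  [load 75/120]
  70 → break 5 (new)  [load 70/120]
  80 → break 6 (new)  [load 80/120]
  110 → break 7 (new)  [load 110/120]
  115 → break 8 (new)  [load 115/120]
  80 → break 9 (new)  [load 80/120]
9 commercial breaks opened.

9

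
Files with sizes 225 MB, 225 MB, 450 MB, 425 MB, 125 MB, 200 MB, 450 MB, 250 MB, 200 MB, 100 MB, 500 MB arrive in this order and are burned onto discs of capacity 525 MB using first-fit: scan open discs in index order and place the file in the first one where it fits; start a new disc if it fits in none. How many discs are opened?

7

  225 → disc 1 (new)  [load 225/525]
  225 → disc 1  [load 450/525]
  450 → disc 2 (new)  [load 450/525]
  425 → disc 3 (new)  [load 425/525]
  125 → disc 4 (new)  [load 125/525]
  200 → disc 4  [load 325/525]
  450 → disc 5 (new)  [load 450/525]
  250 → disc 6 (new)  [load 250/525]
  200 → disc 4  [load 525/525]
  100 → disc 3  [load 525/525]
  500 → disc 7 (new)  [load 500/525]
7 discs opened.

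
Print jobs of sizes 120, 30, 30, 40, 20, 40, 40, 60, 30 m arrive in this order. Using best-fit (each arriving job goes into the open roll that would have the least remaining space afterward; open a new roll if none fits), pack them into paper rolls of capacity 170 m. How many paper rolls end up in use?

  120 → roll 1 (new)  [load 120/170]
  30 → roll 1  [load 150/170]
  30 → roll 2 (new)  [load 30/170]
  40 → roll 2  [load 70/170]
  20 → roll 1  [load 170/170]
  40 → roll 2  [load 110/170]
  40 → roll 2  [load 150/170]
  60 → roll 3 (new)  [load 60/170]
  30 → roll 3  [load 90/170]
3 paper rolls opened.

3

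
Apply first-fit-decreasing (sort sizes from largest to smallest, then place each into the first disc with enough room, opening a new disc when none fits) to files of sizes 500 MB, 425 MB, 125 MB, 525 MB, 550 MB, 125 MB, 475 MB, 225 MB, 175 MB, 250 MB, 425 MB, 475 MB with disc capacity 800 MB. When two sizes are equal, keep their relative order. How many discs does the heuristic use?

7

Sorted descending: 550, 525, 500, 475, 475, 425, 425, 250, 225, 175, 125, 125.
  550 → disc 1 (new)  [load 550/800]
  525 → disc 2 (new)  [load 525/800]
  500 → disc 3 (new)  [load 500/800]
  475 → disc 4 (new)  [load 475/800]
  475 → disc 5 (new)  [load 475/800]
  425 → disc 6 (new)  [load 425/800]
  425 → disc 7 (new)  [load 425/800]
  250 → disc 1  [load 800/800]
  225 → disc 2  [load 750/800]
  175 → disc 3  [load 675/800]
  125 → disc 3  [load 800/800]
  125 → disc 4  [load 600/800]
7 discs opened.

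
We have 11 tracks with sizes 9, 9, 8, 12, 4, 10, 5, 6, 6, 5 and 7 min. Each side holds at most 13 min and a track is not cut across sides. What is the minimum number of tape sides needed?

Total = 12 + 10 + 9 + 9 + 8 + 7 + 6 + 6 + 5 + 5 + 4 = 81 min.
Lower bound: ⌈81/13⌉ = 7 tape sides.
A packing using 7 tape sides:
  side 1: 12 = 12
  side 2: 10 = 10
  side 3: 9 + 4 = 13
  side 4: 9 = 9
  side 5: 8 + 5 = 13
  side 6: 7 + 6 = 13
  side 7: 6 + 5 = 11
This matches the lower bound, so 7 is optimal.

7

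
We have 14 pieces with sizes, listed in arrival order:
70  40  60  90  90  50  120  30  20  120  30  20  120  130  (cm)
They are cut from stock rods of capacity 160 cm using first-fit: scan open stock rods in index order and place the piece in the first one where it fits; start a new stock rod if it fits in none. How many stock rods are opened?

7

  70 → stock rod 1 (new)  [load 70/160]
  40 → stock rod 1  [load 110/160]
  60 → stock rod 2 (new)  [load 60/160]
  90 → stock rod 2  [load 150/160]
  90 → stock rod 3 (new)  [load 90/160]
  50 → stock rod 1  [load 160/160]
  120 → stock rod 4 (new)  [load 120/160]
  30 → stock rod 3  [load 120/160]
  20 → stock rod 3  [load 140/160]
  120 → stock rod 5 (new)  [load 120/160]
  30 → stock rod 4  [load 150/160]
  20 → stock rod 3  [load 160/160]
  120 → stock rod 6 (new)  [load 120/160]
  130 → stock rod 7 (new)  [load 130/160]
7 stock rods opened.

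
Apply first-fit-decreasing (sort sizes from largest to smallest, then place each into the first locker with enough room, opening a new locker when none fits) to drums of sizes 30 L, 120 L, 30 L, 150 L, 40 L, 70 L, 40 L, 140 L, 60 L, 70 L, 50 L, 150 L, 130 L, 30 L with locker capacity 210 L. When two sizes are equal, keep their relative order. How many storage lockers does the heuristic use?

6

Sorted descending: 150, 150, 140, 130, 120, 70, 70, 60, 50, 40, 40, 30, 30, 30.
  150 → locker 1 (new)  [load 150/210]
  150 → locker 2 (new)  [load 150/210]
  140 → locker 3 (new)  [load 140/210]
  130 → locker 4 (new)  [load 130/210]
  120 → locker 5 (new)  [load 120/210]
  70 → locker 3  [load 210/210]
  70 → locker 4  [load 200/210]
  60 → locker 1  [load 210/210]
  50 → locker 2  [load 200/210]
  40 → locker 5  [load 160/210]
  40 → locker 5  [load 200/210]
  30 → locker 6 (new)  [load 30/210]
  30 → locker 6  [load 60/210]
  30 → locker 6  [load 90/210]
6 storage lockers opened.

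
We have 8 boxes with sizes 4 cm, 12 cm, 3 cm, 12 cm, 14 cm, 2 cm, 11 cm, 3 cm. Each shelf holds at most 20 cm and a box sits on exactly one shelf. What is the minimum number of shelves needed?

4

Total = 14 + 12 + 12 + 11 + 4 + 3 + 3 + 2 = 61 cm.
Lower bound: ⌈61/20⌉ = 4 shelves.
A packing using 4 shelves:
  shelf 1: 14 + 4 + 2 = 20
  shelf 2: 12 + 3 + 3 = 18
  shelf 3: 12 = 12
  shelf 4: 11 = 11
This matches the lower bound, so 4 is optimal.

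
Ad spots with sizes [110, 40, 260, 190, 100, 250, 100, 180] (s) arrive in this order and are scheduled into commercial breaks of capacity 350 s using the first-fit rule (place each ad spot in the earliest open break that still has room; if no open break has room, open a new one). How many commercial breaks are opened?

4

  110 → break 1 (new)  [load 110/350]
  40 → break 1  [load 150/350]
  260 → break 2 (new)  [load 260/350]
  190 → break 1  [load 340/350]
  100 → break 3 (new)  [load 100/350]
  250 → break 3  [load 350/350]
  100 → break 4 (new)  [load 100/350]
  180 → break 4  [load 280/350]
4 commercial breaks opened.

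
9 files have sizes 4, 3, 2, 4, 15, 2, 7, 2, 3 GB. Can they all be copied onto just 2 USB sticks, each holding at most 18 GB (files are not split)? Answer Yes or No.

Total = 42 GB; ⌈42/18⌉ = 3.
At least 3 USB sticks are required, but only 2 are allowed.

No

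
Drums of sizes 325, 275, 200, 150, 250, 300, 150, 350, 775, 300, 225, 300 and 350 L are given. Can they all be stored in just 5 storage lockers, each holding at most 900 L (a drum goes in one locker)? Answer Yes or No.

A valid assignment using 5 storage lockers:
  locker 1: 775 = 775
  locker 2: 350 + 350 + 200 = 900
  locker 3: 325 + 300 + 275 = 900
  locker 4: 300 + 300 + 250 = 850
  locker 5: 225 + 150 + 150 = 525
Every load is within 900 L, so 5 storage lockers suffice.

Yes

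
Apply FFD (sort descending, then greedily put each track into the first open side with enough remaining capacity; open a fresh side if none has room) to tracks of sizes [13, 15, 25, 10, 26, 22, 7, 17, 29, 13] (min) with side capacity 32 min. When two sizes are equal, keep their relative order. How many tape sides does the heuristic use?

6

Sorted descending: 29, 26, 25, 22, 17, 15, 13, 13, 10, 7.
  29 → side 1 (new)  [load 29/32]
  26 → side 2 (new)  [load 26/32]
  25 → side 3 (new)  [load 25/32]
  22 → side 4 (new)  [load 22/32]
  17 → side 5 (new)  [load 17/32]
  15 → side 5  [load 32/32]
  13 → side 6 (new)  [load 13/32]
  13 → side 6  [load 26/32]
  10 → side 4  [load 32/32]
  7 → side 3  [load 32/32]
6 tape sides opened.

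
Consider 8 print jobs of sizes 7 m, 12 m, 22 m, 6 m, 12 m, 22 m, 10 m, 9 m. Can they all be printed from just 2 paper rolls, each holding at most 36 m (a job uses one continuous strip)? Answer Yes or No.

Total = 100 m; ⌈100/36⌉ = 3.
At least 3 paper rolls are required, but only 2 are allowed.

No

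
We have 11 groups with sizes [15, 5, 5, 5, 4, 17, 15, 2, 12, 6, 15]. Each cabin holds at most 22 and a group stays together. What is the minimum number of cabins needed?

Total = 17 + 15 + 15 + 15 + 12 + 6 + 5 + 5 + 5 + 4 + 2 = 101.
Lower bound: ⌈101/22⌉ = 5 cabins.
A packing using 5 cabins:
  cabin 1: 17 + 5 = 22
  cabin 2: 15 + 6 = 21
  cabin 3: 15 + 5 + 2 = 22
  cabin 4: 15 + 5 = 20
  cabin 5: 12 + 4 = 16
This matches the lower bound, so 5 is optimal.

5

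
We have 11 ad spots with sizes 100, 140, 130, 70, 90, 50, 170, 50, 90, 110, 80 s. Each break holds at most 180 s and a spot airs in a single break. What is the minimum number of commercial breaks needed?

Total = 170 + 140 + 130 + 110 + 100 + 90 + 90 + 80 + 70 + 50 + 50 = 1080 s.
Lower bound: ⌈1080/180⌉ = 6 commercial breaks.
A packing using 7 commercial breaks:
  break 1: 170 = 170
  break 2: 140 = 140
  break 3: 130 + 50 = 180
  break 4: 110 + 70 = 180
  break 5: 100 + 80 = 180
  break 6: 90 + 90 = 180
  break 7: 50 = 50
No arrangement into 6 commercial breaks stays within capacity, so 7 is optimal.

7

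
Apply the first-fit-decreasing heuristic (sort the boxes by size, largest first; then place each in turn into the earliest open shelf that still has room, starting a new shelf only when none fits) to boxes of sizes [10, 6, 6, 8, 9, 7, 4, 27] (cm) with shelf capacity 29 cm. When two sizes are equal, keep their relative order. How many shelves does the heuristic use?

Sorted descending: 27, 10, 9, 8, 7, 6, 6, 4.
  27 → shelf 1 (new)  [load 27/29]
  10 → shelf 2 (new)  [load 10/29]
  9 → shelf 2  [load 19/29]
  8 → shelf 2  [load 27/29]
  7 → shelf 3 (new)  [load 7/29]
  6 → shelf 3  [load 13/29]
  6 → shelf 3  [load 19/29]
  4 → shelf 3  [load 23/29]
3 shelves opened.

3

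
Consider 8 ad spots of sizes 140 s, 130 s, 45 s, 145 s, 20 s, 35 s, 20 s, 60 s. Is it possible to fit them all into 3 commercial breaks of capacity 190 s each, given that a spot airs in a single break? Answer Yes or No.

Total = 595 s; ⌈595/190⌉ = 4.
At least 4 commercial breaks are required, but only 3 are allowed.

No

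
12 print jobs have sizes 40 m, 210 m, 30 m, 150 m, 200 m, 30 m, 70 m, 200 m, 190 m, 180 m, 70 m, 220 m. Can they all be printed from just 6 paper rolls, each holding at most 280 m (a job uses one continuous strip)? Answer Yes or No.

No

Total = 1590 m; ⌈1590/280⌉ = 6.
7 print jobs each exceed half the capacity and cannot share a roll, forcing at least 7 paper rolls.
At least 7 paper rolls are required, but only 6 are allowed.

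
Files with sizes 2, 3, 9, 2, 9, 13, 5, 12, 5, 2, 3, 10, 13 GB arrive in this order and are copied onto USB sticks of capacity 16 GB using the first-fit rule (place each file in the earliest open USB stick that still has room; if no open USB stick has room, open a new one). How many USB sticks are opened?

6

  2 → USB stick 1 (new)  [load 2/16]
  3 → USB stick 1  [load 5/16]
  9 → USB stick 1  [load 14/16]
  2 → USB stick 1  [load 16/16]
  9 → USB stick 2 (new)  [load 9/16]
  13 → USB stick 3 (new)  [load 13/16]
  5 → USB stick 2  [load 14/16]
  12 → USB stick 4 (new)  [load 12/16]
  5 → USB stick 5 (new)  [load 5/16]
  2 → USB stick 2  [load 16/16]
  3 → USB stick 3  [load 16/16]
  10 → USB stick 5  [load 15/16]
  13 → USB stick 6 (new)  [load 13/16]
6 USB sticks opened.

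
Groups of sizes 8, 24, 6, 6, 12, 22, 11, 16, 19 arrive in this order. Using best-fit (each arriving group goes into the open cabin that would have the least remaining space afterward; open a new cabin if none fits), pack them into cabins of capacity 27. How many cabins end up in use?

6

  8 → cabin 1 (new)  [load 8/27]
  24 → cabin 2 (new)  [load 24/27]
  6 → cabin 1  [load 14/27]
  6 → cabin 1  [load 20/27]
  12 → cabin 3 (new)  [load 12/27]
  22 → cabin 4 (new)  [load 22/27]
  11 → cabin 3  [load 23/27]
  16 → cabin 5 (new)  [load 16/27]
  19 → cabin 6 (new)  [load 19/27]
6 cabins opened.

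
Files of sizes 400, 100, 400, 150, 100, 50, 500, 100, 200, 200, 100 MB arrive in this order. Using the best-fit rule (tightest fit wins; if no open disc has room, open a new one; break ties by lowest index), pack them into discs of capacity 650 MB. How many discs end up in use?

4

  400 → disc 1 (new)  [load 400/650]
  100 → disc 1  [load 500/650]
  400 → disc 2 (new)  [load 400/650]
  150 → disc 1  [load 650/650]
  100 → disc 2  [load 500/650]
  50 → disc 2  [load 550/650]
  500 → disc 3 (new)  [load 500/650]
  100 → disc 2  [load 650/650]
  200 → disc 4 (new)  [load 200/650]
  200 → disc 4  [load 400/650]
  100 → disc 3  [load 600/650]
4 discs opened.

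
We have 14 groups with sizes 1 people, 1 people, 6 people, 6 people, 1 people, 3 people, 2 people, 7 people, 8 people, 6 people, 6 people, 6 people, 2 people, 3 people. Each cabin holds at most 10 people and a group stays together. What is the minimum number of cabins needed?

Total = 8 + 7 + 6 + 6 + 6 + 6 + 6 + 3 + 3 + 2 + 2 + 1 + 1 + 1 = 58 people.
Lower bound: ⌈58/10⌉ = 6 cabins.
Also, 7 groups each exceed 5 people, and no two of those can share a cabin, so at least 7 cabins are needed.
A packing using 7 cabins:
  cabin 1: 8 + 2 = 10
  cabin 2: 7 + 3 = 10
  cabin 3: 6 + 3 + 1 = 10
  cabin 4: 6 + 2 + 1 + 1 = 10
  cabin 5: 6 = 6
  cabin 6: 6 = 6
  cabin 7: 6 = 6
This matches the lower bound, so 7 is optimal.

7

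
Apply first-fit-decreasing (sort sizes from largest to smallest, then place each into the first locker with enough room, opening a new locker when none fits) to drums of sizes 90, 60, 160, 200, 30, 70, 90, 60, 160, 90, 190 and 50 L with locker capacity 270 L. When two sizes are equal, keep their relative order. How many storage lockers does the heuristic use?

5

Sorted descending: 200, 190, 160, 160, 90, 90, 90, 70, 60, 60, 50, 30.
  200 → locker 1 (new)  [load 200/270]
  190 → locker 2 (new)  [load 190/270]
  160 → locker 3 (new)  [load 160/270]
  160 → locker 4 (new)  [load 160/270]
  90 → locker 3  [load 250/270]
  90 → locker 4  [load 250/270]
  90 → locker 5 (new)  [load 90/270]
  70 → locker 1  [load 270/270]
  60 → locker 2  [load 250/270]
  60 → locker 5  [load 150/270]
  50 → locker 5  [load 200/270]
  30 → locker 5  [load 230/270]
5 storage lockers opened.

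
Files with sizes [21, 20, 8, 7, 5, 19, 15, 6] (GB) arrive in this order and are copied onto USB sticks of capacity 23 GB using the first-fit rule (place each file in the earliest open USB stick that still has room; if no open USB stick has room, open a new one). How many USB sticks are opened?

  21 → USB stick 1 (new)  [load 21/23]
  20 → USB stick 2 (new)  [load 20/23]
  8 → USB stick 3 (new)  [load 8/23]
  7 → USB stick 3  [load 15/23]
  5 → USB stick 3  [load 20/23]
  19 → USB stick 4 (new)  [load 19/23]
  15 → USB stick 5 (new)  [load 15/23]
  6 → USB stick 5  [load 21/23]
5 USB sticks opened.

5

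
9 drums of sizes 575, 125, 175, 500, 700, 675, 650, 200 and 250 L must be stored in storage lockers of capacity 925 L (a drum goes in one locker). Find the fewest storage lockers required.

5

Total = 700 + 675 + 650 + 575 + 500 + 250 + 200 + 175 + 125 = 3850 L.
Lower bound: ⌈3850/925⌉ = 5 storage lockers.
A packing using 5 storage lockers:
  locker 1: 700 + 200 = 900
  locker 2: 675 + 250 = 925
  locker 3: 650 + 175 = 825
  locker 4: 575 + 125 = 700
  locker 5: 500 = 500
This matches the lower bound, so 5 is optimal.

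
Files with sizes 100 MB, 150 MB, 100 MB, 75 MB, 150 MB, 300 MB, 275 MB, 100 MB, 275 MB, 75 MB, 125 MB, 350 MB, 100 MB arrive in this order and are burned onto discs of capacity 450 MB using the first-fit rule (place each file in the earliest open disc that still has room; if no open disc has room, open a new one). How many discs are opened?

5

  100 → disc 1 (new)  [load 100/450]
  150 → disc 1  [load 250/450]
  100 → disc 1  [load 350/450]
  75 → disc 1  [load 425/450]
  150 → disc 2 (new)  [load 150/450]
  300 → disc 2  [load 450/450]
  275 → disc 3 (new)  [load 275/450]
  100 → disc 3  [load 375/450]
  275 → disc 4 (new)  [load 275/450]
  75 → disc 3  [load 450/450]
  125 → disc 4  [load 400/450]
  350 → disc 5 (new)  [load 350/450]
  100 → disc 5  [load 450/450]
5 discs opened.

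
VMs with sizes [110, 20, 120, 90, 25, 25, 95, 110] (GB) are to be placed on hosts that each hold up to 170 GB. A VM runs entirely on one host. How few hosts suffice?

Total = 120 + 110 + 110 + 95 + 90 + 25 + 25 + 20 = 595 GB.
Lower bound: ⌈595/170⌉ = 4 hosts.
Also, 5 VMs each exceed 85 GB, and no two of those can share a host, so at least 5 hosts are needed.
A packing using 5 hosts:
  host 1: 120 + 25 + 25 = 170
  host 2: 110 + 20 = 130
  host 3: 110 = 110
  host 4: 95 = 95
  host 5: 90 = 90
This matches the lower bound, so 5 is optimal.

5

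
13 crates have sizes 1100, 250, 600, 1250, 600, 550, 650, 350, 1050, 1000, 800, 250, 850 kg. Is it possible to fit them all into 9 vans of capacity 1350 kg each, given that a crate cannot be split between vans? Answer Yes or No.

Yes

A valid assignment using 8 vans:
  van 1: 1250 = 1250
  van 2: 1100 + 250 = 1350
  van 3: 1050 + 250 = 1300
  van 4: 1000 + 350 = 1350
  van 5: 850 = 850
  van 6: 800 + 550 = 1350
  van 7: 650 + 600 = 1250
  van 8: 600 = 600
That uses only 8 ≤ 9, so 9 vans are enough.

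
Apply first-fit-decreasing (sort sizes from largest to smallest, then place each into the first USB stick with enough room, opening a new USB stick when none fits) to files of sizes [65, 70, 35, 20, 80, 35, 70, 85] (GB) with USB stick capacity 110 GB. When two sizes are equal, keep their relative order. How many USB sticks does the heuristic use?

5

Sorted descending: 85, 80, 70, 70, 65, 35, 35, 20.
  85 → USB stick 1 (new)  [load 85/110]
  80 → USB stick 2 (new)  [load 80/110]
  70 → USB stick 3 (new)  [load 70/110]
  70 → USB stick 4 (new)  [load 70/110]
  65 → USB stick 5 (new)  [load 65/110]
  35 → USB stick 3  [load 105/110]
  35 → USB stick 4  [load 105/110]
  20 → USB stick 1  [load 105/110]
5 USB sticks opened.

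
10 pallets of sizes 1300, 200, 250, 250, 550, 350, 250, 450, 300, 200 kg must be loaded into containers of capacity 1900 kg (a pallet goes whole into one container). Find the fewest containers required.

3

Total = 1300 + 550 + 450 + 350 + 300 + 250 + 250 + 250 + 200 + 200 = 4100 kg.
Lower bound: ⌈4100/1900⌉ = 3 containers.
A packing using 3 containers:
  container 1: 1300 + 550 = 1850
  container 2: 450 + 350 + 300 + 250 + 250 + 250 = 1850
  container 3: 200 + 200 = 400
This matches the lower bound, so 3 is optimal.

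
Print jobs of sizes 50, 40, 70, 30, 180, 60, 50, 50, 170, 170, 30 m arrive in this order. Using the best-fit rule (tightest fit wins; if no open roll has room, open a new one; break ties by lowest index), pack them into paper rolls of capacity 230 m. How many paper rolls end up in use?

  50 → roll 1 (new)  [load 50/230]
  40 → roll 1  [load 90/230]
  70 → roll 1  [load 160/230]
  30 → roll 1  [load 190/230]
  180 → roll 2 (new)  [load 180/230]
  60 → roll 3 (new)  [load 60/230]
  50 → roll 2  [load 230/230]
  50 → roll 3  [load 110/230]
  170 → roll 4 (new)  [load 170/230]
  170 → roll 5 (new)  [load 170/230]
  30 → roll 1  [load 220/230]
5 paper rolls opened.

5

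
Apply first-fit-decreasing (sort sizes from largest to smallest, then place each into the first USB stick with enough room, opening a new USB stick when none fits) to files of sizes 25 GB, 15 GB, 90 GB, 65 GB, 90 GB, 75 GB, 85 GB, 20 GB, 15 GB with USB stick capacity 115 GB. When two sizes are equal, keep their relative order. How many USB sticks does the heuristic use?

5

Sorted descending: 90, 90, 85, 75, 65, 25, 20, 15, 15.
  90 → USB stick 1 (new)  [load 90/115]
  90 → USB stick 2 (new)  [load 90/115]
  85 → USB stick 3 (new)  [load 85/115]
  75 → USB stick 4 (new)  [load 75/115]
  65 → USB stick 5 (new)  [load 65/115]
  25 → USB stick 1  [load 115/115]
  20 → USB stick 2  [load 110/115]
  15 → USB stick 3  [load 100/115]
  15 → USB stick 3  [load 115/115]
5 USB sticks opened.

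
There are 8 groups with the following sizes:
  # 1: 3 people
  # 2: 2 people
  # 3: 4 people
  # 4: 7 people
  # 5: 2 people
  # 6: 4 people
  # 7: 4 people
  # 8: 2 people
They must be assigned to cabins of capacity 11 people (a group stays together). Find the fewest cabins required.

Total = 7 + 4 + 4 + 4 + 3 + 2 + 2 + 2 = 28 people.
Lower bound: ⌈28/11⌉ = 3 cabins.
A packing using 3 cabins:
  cabin 1: 7 + 4 = 11
  cabin 2: 4 + 4 + 3 = 11
  cabin 3: 2 + 2 + 2 = 6
This matches the lower bound, so 3 is optimal.

3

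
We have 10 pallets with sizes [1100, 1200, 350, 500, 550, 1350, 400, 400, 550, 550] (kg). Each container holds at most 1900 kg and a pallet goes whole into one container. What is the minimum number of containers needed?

Total = 1350 + 1200 + 1100 + 550 + 550 + 550 + 500 + 400 + 400 + 350 = 6950 kg.
Lower bound: ⌈6950/1900⌉ = 4 containers.
A packing using 4 containers:
  container 1: 1350 + 550 = 1900
  container 2: 1200 + 550 = 1750
  container 3: 1100 + 550 = 1650
  container 4: 500 + 400 + 400 + 350 = 1650
This matches the lower bound, so 4 is optimal.

4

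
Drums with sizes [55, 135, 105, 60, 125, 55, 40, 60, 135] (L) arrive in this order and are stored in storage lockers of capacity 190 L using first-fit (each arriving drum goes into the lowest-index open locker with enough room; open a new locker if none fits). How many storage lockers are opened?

5

  55 → locker 1 (new)  [load 55/190]
  135 → locker 1  [load 190/190]
  105 → locker 2 (new)  [load 105/190]
  60 → locker 2  [load 165/190]
  125 → locker 3 (new)  [load 125/190]
  55 → locker 3  [load 180/190]
  40 → locker 4 (new)  [load 40/190]
  60 → locker 4  [load 100/190]
  135 → locker 5 (new)  [load 135/190]
5 storage lockers opened.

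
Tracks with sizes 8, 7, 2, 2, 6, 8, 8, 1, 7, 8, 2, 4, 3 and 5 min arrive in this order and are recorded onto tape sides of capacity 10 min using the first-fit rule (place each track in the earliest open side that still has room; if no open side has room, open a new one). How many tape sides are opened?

  8 → side 1 (new)  [load 8/10]
  7 → side 2 (new)  [load 7/10]
  2 → side 1  [load 10/10]
  2 → side 2  [load 9/10]
  6 → side 3 (new)  [load 6/10]
  8 → side 4 (new)  [load 8/10]
  8 → side 5 (new)  [load 8/10]
  1 → side 2  [load 10/10]
  7 → side 6 (new)  [load 7/10]
  8 → side 7 (new)  [load 8/10]
  2 → side 3  [load 8/10]
  4 → side 8 (new)  [load 4/10]
  3 → side 6  [load 10/10]
  5 → side 8  [load 9/10]
8 tape sides opened.

8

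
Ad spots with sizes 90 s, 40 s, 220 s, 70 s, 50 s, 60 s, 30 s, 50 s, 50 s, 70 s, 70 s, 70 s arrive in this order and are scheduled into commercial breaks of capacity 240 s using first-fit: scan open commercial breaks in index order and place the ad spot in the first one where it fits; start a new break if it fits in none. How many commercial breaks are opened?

  90 → break 1 (new)  [load 90/240]
  40 → break 1  [load 130/240]
  220 → break 2 (new)  [load 220/240]
  70 → break 1  [load 200/240]
  50 → break 3 (new)  [load 50/240]
  60 → break 3  [load 110/240]
  30 → break 1  [load 230/240]
  50 → break 3  [load 160/240]
  50 → break 3  [load 210/240]
  70 → break 4 (new)  [load 70/240]
  70 → break 4  [load 140/240]
  70 → break 4  [load 210/240]
4 commercial breaks opened.

4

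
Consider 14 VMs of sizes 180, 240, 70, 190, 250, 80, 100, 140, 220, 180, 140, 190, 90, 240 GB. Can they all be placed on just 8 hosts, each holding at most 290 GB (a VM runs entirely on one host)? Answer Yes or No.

Total = 2310 GB; ⌈2310/290⌉ = 8.
The bound of 8 does not rule out 8, but exhaustive search shows no assignment into 8 hosts of capacity 290 GB exists — the minimum is 9.

No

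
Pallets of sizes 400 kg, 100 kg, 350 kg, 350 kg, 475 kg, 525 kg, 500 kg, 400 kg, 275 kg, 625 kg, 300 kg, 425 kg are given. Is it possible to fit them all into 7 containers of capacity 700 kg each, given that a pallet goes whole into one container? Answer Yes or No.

No

Total = 4725 kg; ⌈4725/700⌉ = 7.
The bound of 7 does not rule out 7, but exhaustive search shows no assignment into 7 containers of capacity 700 kg exists — the minimum is 8.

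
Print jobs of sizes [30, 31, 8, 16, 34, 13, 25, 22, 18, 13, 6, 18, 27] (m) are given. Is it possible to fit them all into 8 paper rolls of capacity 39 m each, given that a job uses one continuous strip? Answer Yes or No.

Yes

A valid assignment using 8 paper rolls:
  roll 1: 34 = 34
  roll 2: 31 + 8 = 39
  roll 3: 30 + 6 = 36
  roll 4: 27 = 27
  roll 5: 25 + 13 = 38
  roll 6: 22 + 16 = 38
  roll 7: 18 + 18 = 36
  roll 8: 13 = 13
Every load is within 39 m, so 8 paper rolls suffice.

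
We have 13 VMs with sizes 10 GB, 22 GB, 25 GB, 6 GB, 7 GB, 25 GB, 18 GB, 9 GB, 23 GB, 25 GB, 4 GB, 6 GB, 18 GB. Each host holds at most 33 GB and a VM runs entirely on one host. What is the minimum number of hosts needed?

7

Total = 25 + 25 + 25 + 23 + 22 + 18 + 18 + 10 + 9 + 7 + 6 + 6 + 4 = 198 GB.
Lower bound: ⌈198/33⌉ = 6 hosts.
Also, 7 VMs each exceed 33/2 GB, and no two of those can share a host, so at least 7 hosts are needed.
A packing using 7 hosts:
  host 1: 25 + 7 = 32
  host 2: 25 + 6 = 31
  host 3: 25 + 6 = 31
  host 4: 23 + 10 = 33
  host 5: 22 + 9 = 31
  host 6: 18 + 4 = 22
  host 7: 18 = 18
This matches the lower bound, so 7 is optimal.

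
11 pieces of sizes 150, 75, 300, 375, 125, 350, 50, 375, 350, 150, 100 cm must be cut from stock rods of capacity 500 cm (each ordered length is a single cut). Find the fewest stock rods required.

Total = 375 + 375 + 350 + 350 + 300 + 150 + 150 + 125 + 100 + 75 + 50 = 2400 cm.
Lower bound: ⌈2400/500⌉ = 5 stock rods.
A packing using 5 stock rods:
  stock rod 1: 375 + 125 = 500
  stock rod 2: 375 + 100 = 475
  stock rod 3: 350 + 150 = 500
  stock rod 4: 350 + 150 = 500
  stock rod 5: 300 + 75 + 50 = 425
This matches the lower bound, so 5 is optimal.

5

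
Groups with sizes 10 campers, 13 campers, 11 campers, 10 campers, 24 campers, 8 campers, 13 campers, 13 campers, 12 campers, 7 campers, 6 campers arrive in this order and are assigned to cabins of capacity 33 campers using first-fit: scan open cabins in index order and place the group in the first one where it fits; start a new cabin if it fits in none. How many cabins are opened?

4

  10 → cabin 1 (new)  [load 10/33]
  13 → cabin 1  [load 23/33]
  11 → cabin 2 (new)  [load 11/33]
  10 → cabin 1  [load 33/33]
  24 → cabin 3 (new)  [load 24/33]
  8 → cabin 2  [load 19/33]
  13 → cabin 2  [load 32/33]
  13 → cabin 4 (new)  [load 13/33]
  12 → cabin 4  [load 25/33]
  7 → cabin 3  [load 31/33]
  6 → cabin 4  [load 31/33]
4 cabins opened.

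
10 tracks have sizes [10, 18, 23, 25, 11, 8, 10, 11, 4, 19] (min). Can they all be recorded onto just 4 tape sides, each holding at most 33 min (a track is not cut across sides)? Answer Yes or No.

No

Total = 139 min; ⌈139/33⌉ = 5.
At least 5 tape sides are required, but only 4 are allowed.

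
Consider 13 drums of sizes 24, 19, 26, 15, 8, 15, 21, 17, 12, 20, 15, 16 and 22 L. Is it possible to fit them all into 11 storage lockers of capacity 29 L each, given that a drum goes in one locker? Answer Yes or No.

Yes

A valid assignment using 11 storage lockers:
  locker 1: 26 = 26
  locker 2: 24 = 24
  locker 3: 22 = 22
  locker 4: 21 + 8 = 29
  locker 5: 20 = 20
  locker 6: 19 = 19
  locker 7: 17 + 12 = 29
  locker 8: 16 = 16
  locker 9: 15 = 15
  locker 10: 15 = 15
  locker 11: 15 = 15
Every load is within 29 L, so 11 storage lockers suffice.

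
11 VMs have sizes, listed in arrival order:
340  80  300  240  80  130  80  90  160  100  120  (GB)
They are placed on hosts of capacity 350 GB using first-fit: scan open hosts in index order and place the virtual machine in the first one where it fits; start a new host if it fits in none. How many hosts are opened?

  340 → host 1 (new)  [load 340/350]
  80 → host 2 (new)  [load 80/350]
  300 → host 3 (new)  [load 300/350]
  240 → host 2  [load 320/350]
  80 → host 4 (new)  [load 80/350]
  130 → host 4  [load 210/350]
  80 → host 4  [load 290/350]
  90 → host 5 (new)  [load 90/350]
  160 → host 5  [load 250/350]
  100 → host 5  [load 350/350]
  120 → host 6 (new)  [load 120/350]
6 hosts opened.

6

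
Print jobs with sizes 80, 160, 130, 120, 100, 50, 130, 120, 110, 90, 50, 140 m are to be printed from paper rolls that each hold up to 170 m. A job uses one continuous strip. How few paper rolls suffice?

9

Total = 160 + 140 + 130 + 130 + 120 + 120 + 110 + 100 + 90 + 80 + 50 + 50 = 1280 m.
Lower bound: ⌈1280/170⌉ = 8 paper rolls.
Also, 9 print jobs each exceed 85 m, and no two of those can share a roll, so at least 9 paper rolls are needed.
A packing using 9 paper rolls:
  roll 1: 160 = 160
  roll 2: 140 = 140
  roll 3: 130 = 130
  roll 4: 130 = 130
  roll 5: 120 + 50 = 170
  roll 6: 120 + 50 = 170
  roll 7: 110 = 110
  roll 8: 100 = 100
  roll 9: 90 + 80 = 170
This matches the lower bound, so 9 is optimal.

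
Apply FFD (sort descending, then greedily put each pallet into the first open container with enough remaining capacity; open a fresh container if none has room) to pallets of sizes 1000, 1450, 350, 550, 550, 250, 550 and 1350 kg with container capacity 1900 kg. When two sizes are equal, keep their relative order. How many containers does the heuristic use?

4

Sorted descending: 1450, 1350, 1000, 550, 550, 550, 350, 250.
  1450 → container 1 (new)  [load 1450/1900]
  1350 → container 2 (new)  [load 1350/1900]
  1000 → container 3 (new)  [load 1000/1900]
  550 → container 2  [load 1900/1900]
  550 → container 3  [load 1550/1900]
  550 → container 4 (new)  [load 550/1900]
  350 → container 1  [load 1800/1900]
  250 → container 3  [load 1800/1900]
4 containers opened.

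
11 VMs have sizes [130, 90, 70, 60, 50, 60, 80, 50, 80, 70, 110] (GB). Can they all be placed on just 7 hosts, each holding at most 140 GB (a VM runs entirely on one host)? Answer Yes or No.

A valid assignment using 7 hosts:
  host 1: 130 = 130
  host 2: 110 = 110
  host 3: 90 + 50 = 140
  host 4: 80 + 60 = 140
  host 5: 80 + 60 = 140
  host 6: 70 + 70 = 140
  host 7: 50 = 50
Every load is within 140 GB, so 7 hosts suffice.

Yes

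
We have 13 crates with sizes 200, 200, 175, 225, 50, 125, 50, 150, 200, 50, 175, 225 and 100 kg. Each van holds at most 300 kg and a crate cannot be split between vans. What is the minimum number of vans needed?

Total = 225 + 225 + 200 + 200 + 200 + 175 + 175 + 150 + 125 + 100 + 50 + 50 + 50 = 1925 kg.
Lower bound: ⌈1925/300⌉ = 7 vans.
A packing using 8 vans:
  van 1: 225 + 50 = 275
  van 2: 225 + 50 = 275
  van 3: 200 + 100 = 300
  van 4: 200 + 50 = 250
  van 5: 200 = 200
  van 6: 175 + 125 = 300
  van 7: 175 = 175
  van 8: 150 = 150
No arrangement into 7 vans stays within capacity, so 8 is optimal.

8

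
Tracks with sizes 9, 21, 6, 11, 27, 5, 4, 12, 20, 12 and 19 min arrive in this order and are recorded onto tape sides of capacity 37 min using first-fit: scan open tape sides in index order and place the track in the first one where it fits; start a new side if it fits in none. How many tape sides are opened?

5

  9 → side 1 (new)  [load 9/37]
  21 → side 1  [load 30/37]
  6 → side 1  [load 36/37]
  11 → side 2 (new)  [load 11/37]
  27 → side 3 (new)  [load 27/37]
  5 → side 2  [load 16/37]
  4 → side 2  [load 20/37]
  12 → side 2  [load 32/37]
  20 → side 4 (new)  [load 20/37]
  12 → side 4  [load 32/37]
  19 → side 5 (new)  [load 19/37]
5 tape sides opened.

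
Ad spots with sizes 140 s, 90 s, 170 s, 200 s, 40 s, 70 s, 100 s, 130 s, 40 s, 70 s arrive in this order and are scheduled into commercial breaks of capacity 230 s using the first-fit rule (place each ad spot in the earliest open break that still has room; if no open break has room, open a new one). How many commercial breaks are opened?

5

  140 → break 1 (new)  [load 140/230]
  90 → break 1  [load 230/230]
  170 → break 2 (new)  [load 170/230]
  200 → break 3 (new)  [load 200/230]
  40 → break 2  [load 210/230]
  70 → break 4 (new)  [load 70/230]
  100 → break 4  [load 170/230]
  130 → break 5 (new)  [load 130/230]
  40 → break 4  [load 210/230]
  70 → break 5  [load 200/230]
5 commercial breaks opened.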